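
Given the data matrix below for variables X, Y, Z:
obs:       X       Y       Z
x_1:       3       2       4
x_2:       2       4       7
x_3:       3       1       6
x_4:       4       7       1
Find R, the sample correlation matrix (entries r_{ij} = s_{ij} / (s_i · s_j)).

Step 1 — column means:
  mean(X) = (3 + 2 + 3 + 4) / 4 = 12/4 = 3
  mean(Y) = (2 + 4 + 1 + 7) / 4 = 14/4 = 3.5
  mean(Z) = (4 + 7 + 6 + 1) / 4 = 18/4 = 4.5

Step 2 — sample variances and covariances s[i,j] = (1/(n-1)) · Σ_k (x_{k,i} - mean_i) · (x_{k,j} - mean_j), with n-1 = 3:
  s[X,X] = ((0)·(0) + (-1)·(-1) + (0)·(0) + (1)·(1)) / 3 = 2/3 = 0.6667
  s[X,Y] = ((0)·(-1.5) + (-1)·(0.5) + (0)·(-2.5) + (1)·(3.5)) / 3 = 3/3 = 1
  s[X,Z] = ((0)·(-0.5) + (-1)·(2.5) + (0)·(1.5) + (1)·(-3.5)) / 3 = -6/3 = -2
  s[Y,Y] = ((-1.5)·(-1.5) + (0.5)·(0.5) + (-2.5)·(-2.5) + (3.5)·(3.5)) / 3 = 21/3 = 7
  s[Y,Z] = ((-1.5)·(-0.5) + (0.5)·(2.5) + (-2.5)·(1.5) + (3.5)·(-3.5)) / 3 = -14/3 = -4.6667
  s[Z,Z] = ((-0.5)·(-0.5) + (2.5)·(2.5) + (1.5)·(1.5) + (-3.5)·(-3.5)) / 3 = 21/3 = 7
  Sample standard deviations s_i = √(s[i,i]):
  s(X) = √(0.6667) = 0.8165
  s(Y) = √(7) = 2.6458
  s(Z) = √(7) = 2.6458

Step 3 — r_{ij} = s_{ij} / (s_i · s_j):
  r[X,X] = 1 (diagonal).
  r[X,Y] = 1 / (0.8165 · 2.6458) = 1 / 2.1602 = 0.4629
  r[X,Z] = -2 / (0.8165 · 2.6458) = -2 / 2.1602 = -0.9258
  r[Y,Y] = 1 (diagonal).
  r[Y,Z] = -4.6667 / (2.6458 · 2.6458) = -4.6667 / 7 = -0.6667
  r[Z,Z] = 1 (diagonal).

R is symmetric with unit diagonal. Assembling:

R = [[1, 0.4629, -0.9258],
 [0.4629, 1, -0.6667],
 [-0.9258, -0.6667, 1]]


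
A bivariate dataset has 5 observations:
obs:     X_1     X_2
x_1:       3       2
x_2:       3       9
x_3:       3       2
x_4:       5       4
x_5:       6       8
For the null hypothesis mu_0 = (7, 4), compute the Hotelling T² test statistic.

Step 1 — sample mean vector:
  mean(X_1) = (3 + 3 + 3 + 5 + 6) / 5 = 20/5 = 4
  mean(X_2) = (2 + 9 + 2 + 4 + 8) / 5 = 25/5 = 5
  x̄ = (4, 5),  deviation x̄ - mu_0 = (4, 5) - (7, 4) = (-3, 1).

Step 2 — sample covariance matrix, S[i,j] = (1/(n-1)) · Σ_k (x_{k,i} - mean_i) · (x_{k,j} - mean_j), divisor n-1 = 4:
  S[X_1,X_1] = ((-1)·(-1) + (-1)·(-1) + (-1)·(-1) + (1)·(1) + (2)·(2)) / 4 = 8/4 = 2
  S[X_1,X_2] = ((-1)·(-3) + (-1)·(4) + (-1)·(-3) + (1)·(-1) + (2)·(3)) / 4 = 7/4 = 1.75
  S[X_2,X_2] = ((-3)·(-3) + (4)·(4) + (-3)·(-3) + (-1)·(-1) + (3)·(3)) / 4 = 44/4 = 11
  S = [[2, 1.75],
 [1.75, 11]].

Step 3 — invert S. det(S) = 2·11 - (1.75)² = 18.9375.
  S^{-1} = (1/det) · [[d, -b], [-b, a]] = [[0.5809, -0.0924],
 [-0.0924, 0.1056]].

Step 4 — quadratic form (x̄ - mu_0)^T · S^{-1} · (x̄ - mu_0):
  S^{-1} · (x̄ - mu_0) = (-1.835, 0.3828),
  (x̄ - mu_0)^T · [...] = (-3)·(-1.835) + (1)·(0.3828) = 5.8878.

Step 5 — scale by n: T² = 5 · 5.8878 = 29.4389.

T² ≈ 29.4389


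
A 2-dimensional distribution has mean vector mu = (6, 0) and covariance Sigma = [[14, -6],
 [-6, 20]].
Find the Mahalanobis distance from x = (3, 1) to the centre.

Step 1 — centre the observation: (x - mu) = (-3, 1).

Step 2 — invert Sigma. det(Sigma) = 14·20 - (-6)² = 244.
  Sigma^{-1} = (1/det) · [[d, -b], [-b, a]] = [[0.082, 0.0246],
 [0.0246, 0.0574]].

Step 3 — form the quadratic (x - mu)^T · Sigma^{-1} · (x - mu):
  Sigma^{-1} · (x - mu) = (-0.2213, -0.0164).
  (x - mu)^T · [Sigma^{-1} · (x - mu)] = (-3)·(-0.2213) + (1)·(-0.0164) = 0.6475.

Step 4 — take square root: d = √(0.6475) ≈ 0.8047.

d(x, mu) = √(0.6475) ≈ 0.8047


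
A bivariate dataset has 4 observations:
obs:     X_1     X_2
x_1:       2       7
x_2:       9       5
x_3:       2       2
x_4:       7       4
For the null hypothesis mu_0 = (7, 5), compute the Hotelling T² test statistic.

Step 1 — sample mean vector:
  mean(X_1) = (2 + 9 + 2 + 7) / 4 = 20/4 = 5
  mean(X_2) = (7 + 5 + 2 + 4) / 4 = 18/4 = 4.5
  x̄ = (5, 4.5),  deviation x̄ - mu_0 = (5, 4.5) - (7, 5) = (-2, -0.5).

Step 2 — sample covariance matrix, S[i,j] = (1/(n-1)) · Σ_k (x_{k,i} - mean_i) · (x_{k,j} - mean_j), divisor n-1 = 3:
  S[X_1,X_1] = ((-3)·(-3) + (4)·(4) + (-3)·(-3) + (2)·(2)) / 3 = 38/3 = 12.6667
  S[X_1,X_2] = ((-3)·(2.5) + (4)·(0.5) + (-3)·(-2.5) + (2)·(-0.5)) / 3 = 1/3 = 0.3333
  S[X_2,X_2] = ((2.5)·(2.5) + (0.5)·(0.5) + (-2.5)·(-2.5) + (-0.5)·(-0.5)) / 3 = 13/3 = 4.3333
  S = [[12.6667, 0.3333],
 [0.3333, 4.3333]].

Step 3 — invert S. det(S) = 12.6667·4.3333 - (0.3333)² = 54.7778.
  S^{-1} = (1/det) · [[d, -b], [-b, a]] = [[0.0791, -0.0061],
 [-0.0061, 0.2312]].

Step 4 — quadratic form (x̄ - mu_0)^T · S^{-1} · (x̄ - mu_0):
  S^{-1} · (x̄ - mu_0) = (-0.1552, -0.1034),
  (x̄ - mu_0)^T · [...] = (-2)·(-0.1552) + (-0.5)·(-0.1034) = 0.3621.

Step 5 — scale by n: T² = 4 · 0.3621 = 1.4483.

T² ≈ 1.4483


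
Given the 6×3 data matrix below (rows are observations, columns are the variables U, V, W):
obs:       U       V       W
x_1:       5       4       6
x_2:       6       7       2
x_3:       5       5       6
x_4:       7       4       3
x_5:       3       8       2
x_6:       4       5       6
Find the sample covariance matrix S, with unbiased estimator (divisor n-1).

Step 1 — column means:
  mean(U) = (5 + 6 + 5 + 7 + 3 + 4) / 6 = 30/6 = 5
  mean(V) = (4 + 7 + 5 + 4 + 8 + 5) / 6 = 33/6 = 5.5
  mean(W) = (6 + 2 + 6 + 3 + 2 + 6) / 6 = 25/6 = 4.1667

Step 2 — sample covariance S[i,j] = (1/(n-1)) · Σ_k (x_{k,i} - mean_i) · (x_{k,j} - mean_j), with n-1 = 5.
  S[U,U] = ((0)·(0) + (1)·(1) + (0)·(0) + (2)·(2) + (-2)·(-2) + (-1)·(-1)) / 5 = 10/5 = 2
  S[U,V] = ((0)·(-1.5) + (1)·(1.5) + (0)·(-0.5) + (2)·(-1.5) + (-2)·(2.5) + (-1)·(-0.5)) / 5 = -6/5 = -1.2
  S[U,W] = ((0)·(1.8333) + (1)·(-2.1667) + (0)·(1.8333) + (2)·(-1.1667) + (-2)·(-2.1667) + (-1)·(1.8333)) / 5 = -2/5 = -0.4
  S[V,V] = ((-1.5)·(-1.5) + (1.5)·(1.5) + (-0.5)·(-0.5) + (-1.5)·(-1.5) + (2.5)·(2.5) + (-0.5)·(-0.5)) / 5 = 13.5/5 = 2.7
  S[V,W] = ((-1.5)·(1.8333) + (1.5)·(-2.1667) + (-0.5)·(1.8333) + (-1.5)·(-1.1667) + (2.5)·(-2.1667) + (-0.5)·(1.8333)) / 5 = -11.5/5 = -2.3
  S[W,W] = ((1.8333)·(1.8333) + (-2.1667)·(-2.1667) + (1.8333)·(1.8333) + (-1.1667)·(-1.1667) + (-2.1667)·(-2.1667) + (1.8333)·(1.8333)) / 5 = 20.8333/5 = 4.1667

S is symmetric (S[j,i] = S[i,j]). Assembling:

S = [[2, -1.2, -0.4],
 [-1.2, 2.7, -2.3],
 [-0.4, -2.3, 4.1667]]


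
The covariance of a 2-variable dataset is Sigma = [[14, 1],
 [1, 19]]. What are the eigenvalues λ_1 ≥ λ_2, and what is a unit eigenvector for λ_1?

Step 1 — characteristic polynomial of 2×2 Sigma:
  det(Sigma - λI) = λ² - trace · λ + det = 0.
  trace = 14 + 19 = 33, det = 14·19 - (1)² = 265.
Step 2 — discriminant:
  Δ = trace² - 4·det = 1089 - 1060 = 29.
Step 3 — eigenvalues:
  λ = (trace ± √Δ)/2 = (33 ± 5.3852)/2,
  λ_1 = 19.1926,  λ_2 = 13.8074.

Step 4 — unit eigenvector for λ_1: solve (Sigma - λ_1 I)v = 0. First row:
  (14 - 19.1926)·v_x + (1)·v_y = 0, i.e. (-5.1926)·v_x + (1)·v_y = 0,
  so v ∝ (b, λ_1 - a) = (1, 5.1926) = u.
  ||u|| = √((1)² + (5.1926)²) = √(27.9629) ≈ 5.288,
  v_1 = u/||u|| ≈ (0.1891, 0.982) (||v_1|| = 1).

λ_1 = 19.1926,  λ_2 = 13.8074;  v_1 ≈ (0.1891, 0.982)


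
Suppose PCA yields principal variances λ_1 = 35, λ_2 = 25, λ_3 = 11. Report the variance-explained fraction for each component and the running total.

Step 1 — total variance = trace(Sigma) = Σ λ_i = 35 + 25 + 11 = 71.

Step 2 — fraction explained by component i = λ_i / Σ λ:
  PC1: 35/71 = 0.493
  PC2: 25/71 = 0.3521
  PC3: 11/71 = 0.1549

Step 3 — cumulative fraction after k components = (λ_1 + ... + λ_k) / Σ λ:
  k = 1: 35/71 = 0.493
  k = 2: (35 + 25)/71 = 60/71 = 0.8451
  k = 3: (35 + 25 + 11)/71 = 71/71 = 1

Summary (fraction, with percent):

explained: PC1 0.493 (49.3%), PC2 0.3521 (35.21%), PC3 0.1549 (15.49%);  cumulative: 0.493, 0.8451, 1


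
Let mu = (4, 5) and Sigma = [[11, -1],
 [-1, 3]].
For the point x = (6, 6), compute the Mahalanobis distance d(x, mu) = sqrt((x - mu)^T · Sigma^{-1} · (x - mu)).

Step 1 — centre the observation: (x - mu) = (2, 1).

Step 2 — invert Sigma. det(Sigma) = 11·3 - (-1)² = 32.
  Sigma^{-1} = (1/det) · [[d, -b], [-b, a]] = [[0.0938, 0.0312],
 [0.0312, 0.3438]].

Step 3 — form the quadratic (x - mu)^T · Sigma^{-1} · (x - mu):
  Sigma^{-1} · (x - mu) = (0.2188, 0.4062).
  (x - mu)^T · [Sigma^{-1} · (x - mu)] = (2)·(0.2188) + (1)·(0.4062) = 0.8438.

Step 4 — take square root: d = √(0.8438) ≈ 0.9186.

d(x, mu) = √(0.8438) ≈ 0.9186


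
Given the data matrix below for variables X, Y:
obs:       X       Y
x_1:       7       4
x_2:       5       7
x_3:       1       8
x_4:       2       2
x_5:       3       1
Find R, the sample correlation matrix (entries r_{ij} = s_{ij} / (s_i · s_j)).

Step 1 — column means:
  mean(X) = (7 + 5 + 1 + 2 + 3) / 5 = 18/5 = 3.6
  mean(Y) = (4 + 7 + 8 + 2 + 1) / 5 = 22/5 = 4.4

Step 2 — sample variances and covariances s[i,j] = (1/(n-1)) · Σ_k (x_{k,i} - mean_i) · (x_{k,j} - mean_j), with n-1 = 4:
  s[X,X] = ((3.4)·(3.4) + (1.4)·(1.4) + (-2.6)·(-2.6) + (-1.6)·(-1.6) + (-0.6)·(-0.6)) / 4 = 23.2/4 = 5.8
  s[X,Y] = ((3.4)·(-0.4) + (1.4)·(2.6) + (-2.6)·(3.6) + (-1.6)·(-2.4) + (-0.6)·(-3.4)) / 4 = -1.2/4 = -0.3
  s[Y,Y] = ((-0.4)·(-0.4) + (2.6)·(2.6) + (3.6)·(3.6) + (-2.4)·(-2.4) + (-3.4)·(-3.4)) / 4 = 37.2/4 = 9.3
  Sample standard deviations s_i = √(s[i,i]):
  s(X) = √(5.8) = 2.4083
  s(Y) = √(9.3) = 3.0496

Step 3 — r_{ij} = s_{ij} / (s_i · s_j):
  r[X,X] = 1 (diagonal).
  r[X,Y] = -0.3 / (2.4083 · 3.0496) = -0.3 / 7.3444 = -0.0408
  r[Y,Y] = 1 (diagonal).

R is symmetric with unit diagonal. Assembling:

R = [[1, -0.0408],
 [-0.0408, 1]]


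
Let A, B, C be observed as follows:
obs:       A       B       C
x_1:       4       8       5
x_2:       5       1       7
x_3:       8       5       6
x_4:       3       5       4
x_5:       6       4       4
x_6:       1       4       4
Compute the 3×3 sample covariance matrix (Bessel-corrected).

Step 1 — column means:
  mean(A) = (4 + 5 + 8 + 3 + 6 + 1) / 6 = 27/6 = 4.5
  mean(B) = (8 + 1 + 5 + 5 + 4 + 4) / 6 = 27/6 = 4.5
  mean(C) = (5 + 7 + 6 + 4 + 4 + 4) / 6 = 30/6 = 5

Step 2 — sample covariance S[i,j] = (1/(n-1)) · Σ_k (x_{k,i} - mean_i) · (x_{k,j} - mean_j), with n-1 = 5.
  S[A,A] = ((-0.5)·(-0.5) + (0.5)·(0.5) + (3.5)·(3.5) + (-1.5)·(-1.5) + (1.5)·(1.5) + (-3.5)·(-3.5)) / 5 = 29.5/5 = 5.9
  S[A,B] = ((-0.5)·(3.5) + (0.5)·(-3.5) + (3.5)·(0.5) + (-1.5)·(0.5) + (1.5)·(-0.5) + (-3.5)·(-0.5)) / 5 = -1.5/5 = -0.3
  S[A,C] = ((-0.5)·(0) + (0.5)·(2) + (3.5)·(1) + (-1.5)·(-1) + (1.5)·(-1) + (-3.5)·(-1)) / 5 = 8/5 = 1.6
  S[B,B] = ((3.5)·(3.5) + (-3.5)·(-3.5) + (0.5)·(0.5) + (0.5)·(0.5) + (-0.5)·(-0.5) + (-0.5)·(-0.5)) / 5 = 25.5/5 = 5.1
  S[B,C] = ((3.5)·(0) + (-3.5)·(2) + (0.5)·(1) + (0.5)·(-1) + (-0.5)·(-1) + (-0.5)·(-1)) / 5 = -6/5 = -1.2
  S[C,C] = ((0)·(0) + (2)·(2) + (1)·(1) + (-1)·(-1) + (-1)·(-1) + (-1)·(-1)) / 5 = 8/5 = 1.6

S is symmetric (S[j,i] = S[i,j]). Assembling:

S = [[5.9, -0.3, 1.6],
 [-0.3, 5.1, -1.2],
 [1.6, -1.2, 1.6]]


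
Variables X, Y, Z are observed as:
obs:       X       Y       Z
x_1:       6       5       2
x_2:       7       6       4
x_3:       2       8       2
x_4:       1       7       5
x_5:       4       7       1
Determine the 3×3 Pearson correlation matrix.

Step 1 — column means:
  mean(X) = (6 + 7 + 2 + 1 + 4) / 5 = 20/5 = 4
  mean(Y) = (5 + 6 + 8 + 7 + 7) / 5 = 33/5 = 6.6
  mean(Z) = (2 + 4 + 2 + 5 + 1) / 5 = 14/5 = 2.8

Step 2 — sample variances and covariances s[i,j] = (1/(n-1)) · Σ_k (x_{k,i} - mean_i) · (x_{k,j} - mean_j), with n-1 = 4:
  s[X,X] = ((2)·(2) + (3)·(3) + (-2)·(-2) + (-3)·(-3) + (0)·(0)) / 4 = 26/4 = 6.5
  s[X,Y] = ((2)·(-1.6) + (3)·(-0.6) + (-2)·(1.4) + (-3)·(0.4) + (0)·(0.4)) / 4 = -9/4 = -2.25
  s[X,Z] = ((2)·(-0.8) + (3)·(1.2) + (-2)·(-0.8) + (-3)·(2.2) + (0)·(-1.8)) / 4 = -3/4 = -0.75
  s[Y,Y] = ((-1.6)·(-1.6) + (-0.6)·(-0.6) + (1.4)·(1.4) + (0.4)·(0.4) + (0.4)·(0.4)) / 4 = 5.2/4 = 1.3
  s[Y,Z] = ((-1.6)·(-0.8) + (-0.6)·(1.2) + (1.4)·(-0.8) + (0.4)·(2.2) + (0.4)·(-1.8)) / 4 = -0.4/4 = -0.1
  s[Z,Z] = ((-0.8)·(-0.8) + (1.2)·(1.2) + (-0.8)·(-0.8) + (2.2)·(2.2) + (-1.8)·(-1.8)) / 4 = 10.8/4 = 2.7
  Sample standard deviations s_i = √(s[i,i]):
  s(X) = √(6.5) = 2.5495
  s(Y) = √(1.3) = 1.1402
  s(Z) = √(2.7) = 1.6432

Step 3 — r_{ij} = s_{ij} / (s_i · s_j):
  r[X,X] = 1 (diagonal).
  r[X,Y] = -2.25 / (2.5495 · 1.1402) = -2.25 / 2.9069 = -0.774
  r[X,Z] = -0.75 / (2.5495 · 1.6432) = -0.75 / 4.1893 = -0.179
  r[Y,Y] = 1 (diagonal).
  r[Y,Z] = -0.1 / (1.1402 · 1.6432) = -0.1 / 1.8735 = -0.0534
  r[Z,Z] = 1 (diagonal).

R is symmetric with unit diagonal. Assembling:

R = [[1, -0.774, -0.179],
 [-0.774, 1, -0.0534],
 [-0.179, -0.0534, 1]]


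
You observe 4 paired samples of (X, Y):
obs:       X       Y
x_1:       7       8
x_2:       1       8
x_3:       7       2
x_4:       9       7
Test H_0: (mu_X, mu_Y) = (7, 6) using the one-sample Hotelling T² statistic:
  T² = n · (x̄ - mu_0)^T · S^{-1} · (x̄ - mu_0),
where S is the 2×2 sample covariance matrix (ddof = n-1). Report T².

Step 1 — sample mean vector:
  mean(X) = (7 + 1 + 7 + 9) / 4 = 24/4 = 6
  mean(Y) = (8 + 8 + 2 + 7) / 4 = 25/4 = 6.25
  x̄ = (6, 6.25),  deviation x̄ - mu_0 = (6, 6.25) - (7, 6) = (-1, 0.25).

Step 2 — sample covariance matrix, S[i,j] = (1/(n-1)) · Σ_k (x_{k,i} - mean_i) · (x_{k,j} - mean_j), divisor n-1 = 3:
  S[X,X] = ((1)·(1) + (-5)·(-5) + (1)·(1) + (3)·(3)) / 3 = 36/3 = 12
  S[X,Y] = ((1)·(1.75) + (-5)·(1.75) + (1)·(-4.25) + (3)·(0.75)) / 3 = -9/3 = -3
  S[Y,Y] = ((1.75)·(1.75) + (1.75)·(1.75) + (-4.25)·(-4.25) + (0.75)·(0.75)) / 3 = 24.75/3 = 8.25
  S = [[12, -3],
 [-3, 8.25]].

Step 3 — invert S. det(S) = 12·8.25 - (-3)² = 90.
  S^{-1} = (1/det) · [[d, -b], [-b, a]] = [[0.0917, 0.0333],
 [0.0333, 0.1333]].

Step 4 — quadratic form (x̄ - mu_0)^T · S^{-1} · (x̄ - mu_0):
  S^{-1} · (x̄ - mu_0) = (-0.0833, 0),
  (x̄ - mu_0)^T · [...] = (-1)·(-0.0833) + (0.25)·(0) = 0.0833.

Step 5 — scale by n: T² = 4 · 0.0833 = 0.3333.

T² ≈ 0.3333


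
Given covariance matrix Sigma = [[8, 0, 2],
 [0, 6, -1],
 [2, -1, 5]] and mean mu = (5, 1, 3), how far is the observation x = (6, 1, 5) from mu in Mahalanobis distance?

Step 1 — centre the observation: (x - mu) = (1, 0, 2).

Step 2 — invert Sigma (cofactor / det for 3×3, or solve directly):
  Sigma^{-1} = [[0.1394, -0.0096, -0.0577],
 [-0.0096, 0.1731, 0.0385],
 [-0.0577, 0.0385, 0.2308]].

Step 3 — form the quadratic (x - mu)^T · Sigma^{-1} · (x - mu):
  Sigma^{-1} · (x - mu) = (0.024, 0.0673, 0.4038).
  (x - mu)^T · [Sigma^{-1} · (x - mu)] = (1)·(0.024) + (0)·(0.0673) + (2)·(0.4038) = 0.8317.

Step 4 — take square root: d = √(0.8317) ≈ 0.912.

d(x, mu) = √(0.8317) ≈ 0.912


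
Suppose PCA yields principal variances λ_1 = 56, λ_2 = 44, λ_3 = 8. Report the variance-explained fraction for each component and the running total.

Step 1 — total variance = trace(Sigma) = Σ λ_i = 56 + 44 + 8 = 108.

Step 2 — fraction explained by component i = λ_i / Σ λ:
  PC1: 56/108 = 0.5185
  PC2: 44/108 = 0.4074
  PC3: 8/108 = 0.0741

Step 3 — cumulative fraction after k components = (λ_1 + ... + λ_k) / Σ λ:
  k = 1: 56/108 = 0.5185
  k = 2: (56 + 44)/108 = 100/108 = 0.9259
  k = 3: (56 + 44 + 8)/108 = 108/108 = 1

Summary (fraction, with percent):

explained: PC1 0.5185 (51.85%), PC2 0.4074 (40.74%), PC3 0.0741 (7.41%);  cumulative: 0.5185, 0.9259, 1


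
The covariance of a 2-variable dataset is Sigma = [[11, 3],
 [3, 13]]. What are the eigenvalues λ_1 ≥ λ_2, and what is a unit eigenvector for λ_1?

Step 1 — characteristic polynomial of 2×2 Sigma:
  det(Sigma - λI) = λ² - trace · λ + det = 0.
  trace = 11 + 13 = 24, det = 11·13 - (3)² = 134.
Step 2 — discriminant:
  Δ = trace² - 4·det = 576 - 536 = 40.
Step 3 — eigenvalues:
  λ = (trace ± √Δ)/2 = (24 ± 6.3246)/2,
  λ_1 = 15.1623,  λ_2 = 8.8377.

Step 4 — unit eigenvector for λ_1: solve (Sigma - λ_1 I)v = 0. First row:
  (11 - 15.1623)·v_x + (3)·v_y = 0, i.e. (-4.1623)·v_x + (3)·v_y = 0,
  so v ∝ (b, λ_1 - a) = (3, 4.1623) = u.
  ||u|| = √((3)² + (4.1623)²) = √(26.3246) ≈ 5.1307,
  v_1 = u/||u|| ≈ (0.5847, 0.8112) (||v_1|| = 1).

λ_1 = 15.1623,  λ_2 = 8.8377;  v_1 ≈ (0.5847, 0.8112)


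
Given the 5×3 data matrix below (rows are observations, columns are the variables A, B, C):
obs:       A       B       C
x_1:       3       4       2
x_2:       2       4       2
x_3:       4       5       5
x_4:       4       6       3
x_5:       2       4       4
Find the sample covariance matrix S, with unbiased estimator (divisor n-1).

Step 1 — column means:
  mean(A) = (3 + 2 + 4 + 4 + 2) / 5 = 15/5 = 3
  mean(B) = (4 + 4 + 5 + 6 + 4) / 5 = 23/5 = 4.6
  mean(C) = (2 + 2 + 5 + 3 + 4) / 5 = 16/5 = 3.2

Step 2 — sample covariance S[i,j] = (1/(n-1)) · Σ_k (x_{k,i} - mean_i) · (x_{k,j} - mean_j), with n-1 = 4.
  S[A,A] = ((0)·(0) + (-1)·(-1) + (1)·(1) + (1)·(1) + (-1)·(-1)) / 4 = 4/4 = 1
  S[A,B] = ((0)·(-0.6) + (-1)·(-0.6) + (1)·(0.4) + (1)·(1.4) + (-1)·(-0.6)) / 4 = 3/4 = 0.75
  S[A,C] = ((0)·(-1.2) + (-1)·(-1.2) + (1)·(1.8) + (1)·(-0.2) + (-1)·(0.8)) / 4 = 2/4 = 0.5
  S[B,B] = ((-0.6)·(-0.6) + (-0.6)·(-0.6) + (0.4)·(0.4) + (1.4)·(1.4) + (-0.6)·(-0.6)) / 4 = 3.2/4 = 0.8
  S[B,C] = ((-0.6)·(-1.2) + (-0.6)·(-1.2) + (0.4)·(1.8) + (1.4)·(-0.2) + (-0.6)·(0.8)) / 4 = 1.4/4 = 0.35
  S[C,C] = ((-1.2)·(-1.2) + (-1.2)·(-1.2) + (1.8)·(1.8) + (-0.2)·(-0.2) + (0.8)·(0.8)) / 4 = 6.8/4 = 1.7

S is symmetric (S[j,i] = S[i,j]). Assembling:

S = [[1, 0.75, 0.5],
 [0.75, 0.8, 0.35],
 [0.5, 0.35, 1.7]]


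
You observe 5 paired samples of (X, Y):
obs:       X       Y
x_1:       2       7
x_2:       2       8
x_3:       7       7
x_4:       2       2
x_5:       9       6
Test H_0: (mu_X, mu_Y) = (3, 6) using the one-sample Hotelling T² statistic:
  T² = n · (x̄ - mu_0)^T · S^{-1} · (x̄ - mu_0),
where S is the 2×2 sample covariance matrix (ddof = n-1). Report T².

Step 1 — sample mean vector:
  mean(X) = (2 + 2 + 7 + 2 + 9) / 5 = 22/5 = 4.4
  mean(Y) = (7 + 8 + 7 + 2 + 6) / 5 = 30/5 = 6
  x̄ = (4.4, 6),  deviation x̄ - mu_0 = (4.4, 6) - (3, 6) = (1.4, 0).

Step 2 — sample covariance matrix, S[i,j] = (1/(n-1)) · Σ_k (x_{k,i} - mean_i) · (x_{k,j} - mean_j), divisor n-1 = 4:
  S[X,X] = ((-2.4)·(-2.4) + (-2.4)·(-2.4) + (2.6)·(2.6) + (-2.4)·(-2.4) + (4.6)·(4.6)) / 4 = 45.2/4 = 11.3
  S[X,Y] = ((-2.4)·(1) + (-2.4)·(2) + (2.6)·(1) + (-2.4)·(-4) + (4.6)·(0)) / 4 = 5/4 = 1.25
  S[Y,Y] = ((1)·(1) + (2)·(2) + (1)·(1) + (-4)·(-4) + (0)·(0)) / 4 = 22/4 = 5.5
  S = [[11.3, 1.25],
 [1.25, 5.5]].

Step 3 — invert S. det(S) = 11.3·5.5 - (1.25)² = 60.5875.
  S^{-1} = (1/det) · [[d, -b], [-b, a]] = [[0.0908, -0.0206],
 [-0.0206, 0.1865]].

Step 4 — quadratic form (x̄ - mu_0)^T · S^{-1} · (x̄ - mu_0):
  S^{-1} · (x̄ - mu_0) = (0.1271, -0.0289),
  (x̄ - mu_0)^T · [...] = (1.4)·(0.1271) + (0)·(-0.0289) = 0.1779.

Step 5 — scale by n: T² = 5 · 0.1779 = 0.8896.

T² ≈ 0.8896


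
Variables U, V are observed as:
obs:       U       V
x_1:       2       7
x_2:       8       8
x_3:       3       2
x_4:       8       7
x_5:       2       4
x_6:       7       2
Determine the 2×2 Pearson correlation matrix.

Step 1 — column means:
  mean(U) = (2 + 8 + 3 + 8 + 2 + 7) / 6 = 30/6 = 5
  mean(V) = (7 + 8 + 2 + 7 + 4 + 2) / 6 = 30/6 = 5

Step 2 — sample variances and covariances s[i,j] = (1/(n-1)) · Σ_k (x_{k,i} - mean_i) · (x_{k,j} - mean_j), with n-1 = 5:
  s[U,U] = ((-3)·(-3) + (3)·(3) + (-2)·(-2) + (3)·(3) + (-3)·(-3) + (2)·(2)) / 5 = 44/5 = 8.8
  s[U,V] = ((-3)·(2) + (3)·(3) + (-2)·(-3) + (3)·(2) + (-3)·(-1) + (2)·(-3)) / 5 = 12/5 = 2.4
  s[V,V] = ((2)·(2) + (3)·(3) + (-3)·(-3) + (2)·(2) + (-1)·(-1) + (-3)·(-3)) / 5 = 36/5 = 7.2
  Sample standard deviations s_i = √(s[i,i]):
  s(U) = √(8.8) = 2.9665
  s(V) = √(7.2) = 2.6833

Step 3 — r_{ij} = s_{ij} / (s_i · s_j):
  r[U,U] = 1 (diagonal).
  r[U,V] = 2.4 / (2.9665 · 2.6833) = 2.4 / 7.9599 = 0.3015
  r[V,V] = 1 (diagonal).

R is symmetric with unit diagonal. Assembling:

R = [[1, 0.3015],
 [0.3015, 1]]


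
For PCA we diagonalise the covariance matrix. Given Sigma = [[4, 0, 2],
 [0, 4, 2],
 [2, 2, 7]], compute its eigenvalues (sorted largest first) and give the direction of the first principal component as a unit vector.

Step 1 — characteristic polynomial p(λ) = det(λI - Sigma) = λ³ - tr·λ² + c_1·λ - det, where tr = trace, c_1 = sum of the principal 2×2 minors, det = det(Sigma):
  tr = 4 + 4 + 7 = 15,
  c_1 = (4·4 - (0)²) + (4·7 - (2)²) + (4·7 - (2)²) = 16 + 24 + 24 = 64,
  det = 4·(4·7 - (2)²) - (0)·((0)·7 - (2)·(2)) + (2)·((0)·(2) - 4·(2)) = 4·(24) - (0)·(-4) + (2)·(-8) = 80.
  So p(λ) = λ³ - 15λ² + 64λ - 80.
Step 2 — look for an integer root (rational root theorem: any rational root is an integer divisor of 80). Testing λ = 4:
  p(4) = 64 - 240 + 256 - 80 = 0  ✓
  Dividing out (λ - 4): p(λ) = (λ - 4)(λ² - 11λ + 20).
Step 3 — remaining eigenvalues from the quadratic λ² - 11λ + 20 = 0:
  Δ = 11² - 4·20 = 121 - 80 = 41,  λ = (11 ± √41)/2 = (11 ± 6.4031)/2 ≈ 8.7016 or 2.2984.
  Sorted: λ_1 = 8.7016,  λ_2 = 4,  λ_3 = 2.2984  (check: sum = 15 = tr ✓).

Step 4 — unit eigenvector for λ_1 ≈ 8.7016: v spans the null space of (Sigma - λ_1 I), whose rows are
  r_1 = (-4.7016, 0, 2),  r_2 = (0, -4.7016, 2),  r_3 = (2, 2, -1.7016).
  v is orthogonal to every row, so take v ∝ r_1 × r_2 = ((0)·(2) - (2)·(-4.7016), (2)·(0) - (-4.7016)·(2), (-4.7016)·(-4.7016) - (0)·(0)) ≈ (9.4031, 9.4031, 22.1047).
  Let u = (9.4031, 9.4031, 22.1047).
  ||u|| = √((9.4031)² + (9.4031)² + (22.1047)²) = √(665.4546) ≈ 25.7964,  v_1 = u/||u|| ≈ (0.3645, 0.3645, 0.8569) (||v_1|| = 1).

λ_1 = 8.7016,  λ_2 = 4,  λ_3 = 2.2984;  v_1 ≈ (0.3645, 0.3645, 0.8569)


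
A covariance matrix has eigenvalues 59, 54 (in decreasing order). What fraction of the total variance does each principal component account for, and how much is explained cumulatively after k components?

Step 1 — total variance = trace(Sigma) = Σ λ_i = 59 + 54 = 113.

Step 2 — fraction explained by component i = λ_i / Σ λ:
  PC1: 59/113 = 0.5221
  PC2: 54/113 = 0.4779

Step 3 — cumulative fraction after k components = (λ_1 + ... + λ_k) / Σ λ:
  k = 1: 59/113 = 0.5221
  k = 2: (59 + 54)/113 = 113/113 = 1

Summary (fraction, with percent):

explained: PC1 0.5221 (52.21%), PC2 0.4779 (47.79%);  cumulative: 0.5221, 1


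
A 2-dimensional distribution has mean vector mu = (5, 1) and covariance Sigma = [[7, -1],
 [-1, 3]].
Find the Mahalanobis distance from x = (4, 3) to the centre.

Step 1 — centre the observation: (x - mu) = (-1, 2).

Step 2 — invert Sigma. det(Sigma) = 7·3 - (-1)² = 20.
  Sigma^{-1} = (1/det) · [[d, -b], [-b, a]] = [[0.15, 0.05],
 [0.05, 0.35]].

Step 3 — form the quadratic (x - mu)^T · Sigma^{-1} · (x - mu):
  Sigma^{-1} · (x - mu) = (-0.05, 0.65).
  (x - mu)^T · [Sigma^{-1} · (x - mu)] = (-1)·(-0.05) + (2)·(0.65) = 1.35.

Step 4 — take square root: d = √(1.35) ≈ 1.1619.

d(x, mu) = √(1.35) ≈ 1.1619


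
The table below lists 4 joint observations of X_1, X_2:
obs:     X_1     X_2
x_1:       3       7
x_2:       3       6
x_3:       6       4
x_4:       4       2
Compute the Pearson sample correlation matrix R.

Step 1 — column means:
  mean(X_1) = (3 + 3 + 6 + 4) / 4 = 16/4 = 4
  mean(X_2) = (7 + 6 + 4 + 2) / 4 = 19/4 = 4.75

Step 2 — sample variances and covariances s[i,j] = (1/(n-1)) · Σ_k (x_{k,i} - mean_i) · (x_{k,j} - mean_j), with n-1 = 3:
  s[X_1,X_1] = ((-1)·(-1) + (-1)·(-1) + (2)·(2) + (0)·(0)) / 3 = 6/3 = 2
  s[X_1,X_2] = ((-1)·(2.25) + (-1)·(1.25) + (2)·(-0.75) + (0)·(-2.75)) / 3 = -5/3 = -1.6667
  s[X_2,X_2] = ((2.25)·(2.25) + (1.25)·(1.25) + (-0.75)·(-0.75) + (-2.75)·(-2.75)) / 3 = 14.75/3 = 4.9167
  Sample standard deviations s_i = √(s[i,i]):
  s(X_1) = √(2) = 1.4142
  s(X_2) = √(4.9167) = 2.2174

Step 3 — r_{ij} = s_{ij} / (s_i · s_j):
  r[X_1,X_1] = 1 (diagonal).
  r[X_1,X_2] = -1.6667 / (1.4142 · 2.2174) = -1.6667 / 3.1358 = -0.5315
  r[X_2,X_2] = 1 (diagonal).

R is symmetric with unit diagonal. Assembling:

R = [[1, -0.5315],
 [-0.5315, 1]]


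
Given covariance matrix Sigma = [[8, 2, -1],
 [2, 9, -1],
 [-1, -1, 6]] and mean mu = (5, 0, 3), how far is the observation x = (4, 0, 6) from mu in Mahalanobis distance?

Step 1 — centre the observation: (x - mu) = (-1, 0, 3).

Step 2 — invert Sigma (cofactor / det for 3×3, or solve directly):
  Sigma^{-1} = [[0.1342, -0.0278, 0.0177],
 [-0.0278, 0.119, 0.0152],
 [0.0177, 0.0152, 0.1722]].

Step 3 — form the quadratic (x - mu)^T · Sigma^{-1} · (x - mu):
  Sigma^{-1} · (x - mu) = (-0.081, 0.0734, 0.4987).
  (x - mu)^T · [Sigma^{-1} · (x - mu)] = (-1)·(-0.081) + (0)·(0.0734) + (3)·(0.4987) = 1.5772.

Step 4 — take square root: d = √(1.5772) ≈ 1.2559.

d(x, mu) = √(1.5772) ≈ 1.2559


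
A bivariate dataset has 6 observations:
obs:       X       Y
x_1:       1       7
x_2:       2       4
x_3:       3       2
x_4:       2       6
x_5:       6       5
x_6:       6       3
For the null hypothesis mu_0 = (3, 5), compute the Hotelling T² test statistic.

Step 1 — sample mean vector:
  mean(X) = (1 + 2 + 3 + 2 + 6 + 6) / 6 = 20/6 = 3.3333
  mean(Y) = (7 + 4 + 2 + 6 + 5 + 3) / 6 = 27/6 = 4.5
  x̄ = (3.3333, 4.5),  deviation x̄ - mu_0 = (3.3333, 4.5) - (3, 5) = (0.3333, -0.5).

Step 2 — sample covariance matrix, S[i,j] = (1/(n-1)) · Σ_k (x_{k,i} - mean_i) · (x_{k,j} - mean_j), divisor n-1 = 5:
  S[X,X] = ((-2.3333)·(-2.3333) + (-1.3333)·(-1.3333) + (-0.3333)·(-0.3333) + (-1.3333)·(-1.3333) + (2.6667)·(2.6667) + (2.6667)·(2.6667)) / 5 = 23.3333/5 = 4.6667
  S[X,Y] = ((-2.3333)·(2.5) + (-1.3333)·(-0.5) + (-0.3333)·(-2.5) + (-1.3333)·(1.5) + (2.6667)·(0.5) + (2.6667)·(-1.5)) / 5 = -9/5 = -1.8
  S[Y,Y] = ((2.5)·(2.5) + (-0.5)·(-0.5) + (-2.5)·(-2.5) + (1.5)·(1.5) + (0.5)·(0.5) + (-1.5)·(-1.5)) / 5 = 17.5/5 = 3.5
  S = [[4.6667, -1.8],
 [-1.8, 3.5]].

Step 3 — invert S. det(S) = 4.6667·3.5 - (-1.8)² = 13.0933.
  S^{-1} = (1/det) · [[d, -b], [-b, a]] = [[0.2673, 0.1375],
 [0.1375, 0.3564]].

Step 4 — quadratic form (x̄ - mu_0)^T · S^{-1} · (x̄ - mu_0):
  S^{-1} · (x̄ - mu_0) = (0.0204, -0.1324),
  (x̄ - mu_0)^T · [...] = (0.3333)·(0.0204) + (-0.5)·(-0.1324) = 0.073.

Step 5 — scale by n: T² = 6 · 0.073 = 0.4379.

T² ≈ 0.4379


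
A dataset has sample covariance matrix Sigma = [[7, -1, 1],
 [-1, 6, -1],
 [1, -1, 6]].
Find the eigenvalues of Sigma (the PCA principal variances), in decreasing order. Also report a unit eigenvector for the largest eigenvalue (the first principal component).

Step 1 — characteristic polynomial p(λ) = det(λI - Sigma) = λ³ - tr·λ² + c_1·λ - det, where tr = trace, c_1 = sum of the principal 2×2 minors, det = det(Sigma):
  tr = 7 + 6 + 6 = 19,
  c_1 = (7·6 - (-1)²) + (7·6 - (1)²) + (6·6 - (-1)²) = 41 + 41 + 35 = 117,
  det = 7·(6·6 - (-1)²) - (-1)·((-1)·6 - (-1)·(1)) + (1)·((-1)·(-1) - 6·(1)) = 7·(35) - (-1)·(-5) + (1)·(-5) = 235.
  So p(λ) = λ³ - 19λ² + 117λ - 235.
Step 2 — look for an integer root (rational root theorem: any rational root is an integer divisor of 235). Testing λ = 5:
  p(5) = 125 - 475 + 585 - 235 = 0  ✓
  Dividing out (λ - 5): p(λ) = (λ - 5)(λ² - 14λ + 47).
Step 3 — remaining eigenvalues from the quadratic λ² - 14λ + 47 = 0:
  Δ = 14² - 4·47 = 196 - 188 = 8,  λ = (14 ± √8)/2 = (14 ± 2.8284)/2 ≈ 8.4142 or 5.5858.
  Sorted: λ_1 = 8.4142,  λ_2 = 5.5858,  λ_3 = 5  (check: sum = 19 = tr ✓).

Step 4 — unit eigenvector for λ_1 ≈ 8.4142: v spans the null space of (Sigma - λ_1 I), whose rows are
  r_1 = (-1.4142, -1, 1),  r_2 = (-1, -2.4142, -1),  r_3 = (1, -1, -2.4142).
  v is orthogonal to every row, so take v ∝ r_1 × r_2 = ((-1)·(-1) - (1)·(-2.4142), (1)·(-1) - (-1.4142)·(-1), (-1.4142)·(-2.4142) - (-1)·(-1)) ≈ (3.4142, -2.4142, 2.4142).
  Let u = (3.4142, -2.4142, 2.4142).
  ||u|| = √((3.4142)² + (-2.4142)² + (2.4142)²) = √(23.3137) ≈ 4.8284,  v_1 = u/||u|| ≈ (0.7071, -0.5, 0.5) (||v_1|| = 1).

λ_1 = 8.4142,  λ_2 = 5.5858,  λ_3 = 5;  v_1 ≈ (0.7071, -0.5, 0.5)


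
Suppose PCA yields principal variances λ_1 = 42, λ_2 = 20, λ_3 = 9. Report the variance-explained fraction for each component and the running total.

Step 1 — total variance = trace(Sigma) = Σ λ_i = 42 + 20 + 9 = 71.

Step 2 — fraction explained by component i = λ_i / Σ λ:
  PC1: 42/71 = 0.5915
  PC2: 20/71 = 0.2817
  PC3: 9/71 = 0.1268

Step 3 — cumulative fraction after k components = (λ_1 + ... + λ_k) / Σ λ:
  k = 1: 42/71 = 0.5915
  k = 2: (42 + 20)/71 = 62/71 = 0.8732
  k = 3: (42 + 20 + 9)/71 = 71/71 = 1

Summary (fraction, with percent):

explained: PC1 0.5915 (59.15%), PC2 0.2817 (28.17%), PC3 0.1268 (12.68%);  cumulative: 0.5915, 0.8732, 1


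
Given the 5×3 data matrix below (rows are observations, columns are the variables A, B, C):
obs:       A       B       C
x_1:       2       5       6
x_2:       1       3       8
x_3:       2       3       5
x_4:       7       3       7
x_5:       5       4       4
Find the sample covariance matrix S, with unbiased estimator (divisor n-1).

Step 1 — column means:
  mean(A) = (2 + 1 + 2 + 7 + 5) / 5 = 17/5 = 3.4
  mean(B) = (5 + 3 + 3 + 3 + 4) / 5 = 18/5 = 3.6
  mean(C) = (6 + 8 + 5 + 7 + 4) / 5 = 30/5 = 6

Step 2 — sample covariance S[i,j] = (1/(n-1)) · Σ_k (x_{k,i} - mean_i) · (x_{k,j} - mean_j), with n-1 = 4.
  S[A,A] = ((-1.4)·(-1.4) + (-2.4)·(-2.4) + (-1.4)·(-1.4) + (3.6)·(3.6) + (1.6)·(1.6)) / 4 = 25.2/4 = 6.3
  S[A,B] = ((-1.4)·(1.4) + (-2.4)·(-0.6) + (-1.4)·(-0.6) + (3.6)·(-0.6) + (1.6)·(0.4)) / 4 = -1.2/4 = -0.3
  S[A,C] = ((-1.4)·(0) + (-2.4)·(2) + (-1.4)·(-1) + (3.6)·(1) + (1.6)·(-2)) / 4 = -3/4 = -0.75
  S[B,B] = ((1.4)·(1.4) + (-0.6)·(-0.6) + (-0.6)·(-0.6) + (-0.6)·(-0.6) + (0.4)·(0.4)) / 4 = 3.2/4 = 0.8
  S[B,C] = ((1.4)·(0) + (-0.6)·(2) + (-0.6)·(-1) + (-0.6)·(1) + (0.4)·(-2)) / 4 = -2/4 = -0.5
  S[C,C] = ((0)·(0) + (2)·(2) + (-1)·(-1) + (1)·(1) + (-2)·(-2)) / 4 = 10/4 = 2.5

S is symmetric (S[j,i] = S[i,j]). Assembling:

S = [[6.3, -0.3, -0.75],
 [-0.3, 0.8, -0.5],
 [-0.75, -0.5, 2.5]]


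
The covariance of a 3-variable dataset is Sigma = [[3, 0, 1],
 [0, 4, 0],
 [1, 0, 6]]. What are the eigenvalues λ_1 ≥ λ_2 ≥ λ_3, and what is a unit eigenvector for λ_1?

Step 1 — characteristic polynomial p(λ) = det(λI - Sigma) = λ³ - tr·λ² + c_1·λ - det, where tr = trace, c_1 = sum of the principal 2×2 minors, det = det(Sigma):
  tr = 3 + 4 + 6 = 13,
  c_1 = (3·4 - (0)²) + (3·6 - (1)²) + (4·6 - (0)²) = 12 + 17 + 24 = 53,
  det = 3·(4·6 - (0)²) - (0)·((0)·6 - (0)·(1)) + (1)·((0)·(0) - 4·(1)) = 3·(24) - (0)·(0) + (1)·(-4) = 68.
  So p(λ) = λ³ - 13λ² + 53λ - 68.
Step 2 — look for an integer root (rational root theorem: any rational root is an integer divisor of 68). Testing λ = 4:
  p(4) = 64 - 208 + 212 - 68 = 0  ✓
  Dividing out (λ - 4): p(λ) = (λ - 4)(λ² - 9λ + 17).
Step 3 — remaining eigenvalues from the quadratic λ² - 9λ + 17 = 0:
  Δ = 9² - 4·17 = 81 - 68 = 13,  λ = (9 ± √13)/2 = (9 ± 3.6056)/2 ≈ 6.3028 or 2.6972.
  Sorted: λ_1 = 6.3028,  λ_2 = 4,  λ_3 = 2.6972  (check: sum = 13 = tr ✓).

Step 4 — unit eigenvector for λ_1 ≈ 6.3028: v spans the null space of (Sigma - λ_1 I), whose rows are
  r_1 = (-3.3028, 0, 1),  r_2 = (0, -2.3028, 0),  r_3 = (1, 0, -0.3028).
  v is orthogonal to every row, so take v ∝ r_1 × r_2 = ((0)·(0) - (1)·(-2.3028), (1)·(0) - (-3.3028)·(0), (-3.3028)·(-2.3028) - (0)·(0)) ≈ (2.3028, 0, 7.6056).
  Let u = (2.3028, 0, 7.6056).
  ||u|| = √((2.3028)² + (0)² + (7.6056)²) = √(63.1472) ≈ 7.9465,  v_1 = u/||u|| ≈ (0.2898, 0, 0.9571) (||v_1|| = 1).

λ_1 = 6.3028,  λ_2 = 4,  λ_3 = 2.6972;  v_1 ≈ (0.2898, 0, 0.9571)


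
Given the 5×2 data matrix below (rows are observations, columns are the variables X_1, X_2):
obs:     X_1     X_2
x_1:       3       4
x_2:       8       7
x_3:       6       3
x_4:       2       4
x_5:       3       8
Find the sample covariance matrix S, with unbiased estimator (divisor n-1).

Step 1 — column means:
  mean(X_1) = (3 + 8 + 6 + 2 + 3) / 5 = 22/5 = 4.4
  mean(X_2) = (4 + 7 + 3 + 4 + 8) / 5 = 26/5 = 5.2

Step 2 — sample covariance S[i,j] = (1/(n-1)) · Σ_k (x_{k,i} - mean_i) · (x_{k,j} - mean_j), with n-1 = 4.
  S[X_1,X_1] = ((-1.4)·(-1.4) + (3.6)·(3.6) + (1.6)·(1.6) + (-2.4)·(-2.4) + (-1.4)·(-1.4)) / 4 = 25.2/4 = 6.3
  S[X_1,X_2] = ((-1.4)·(-1.2) + (3.6)·(1.8) + (1.6)·(-2.2) + (-2.4)·(-1.2) + (-1.4)·(2.8)) / 4 = 3.6/4 = 0.9
  S[X_2,X_2] = ((-1.2)·(-1.2) + (1.8)·(1.8) + (-2.2)·(-2.2) + (-1.2)·(-1.2) + (2.8)·(2.8)) / 4 = 18.8/4 = 4.7

S is symmetric (S[j,i] = S[i,j]). Assembling:

S = [[6.3, 0.9],
 [0.9, 4.7]]


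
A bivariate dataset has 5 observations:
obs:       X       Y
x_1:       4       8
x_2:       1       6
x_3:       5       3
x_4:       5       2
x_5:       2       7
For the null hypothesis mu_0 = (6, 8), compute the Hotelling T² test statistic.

Step 1 — sample mean vector:
  mean(X) = (4 + 1 + 5 + 5 + 2) / 5 = 17/5 = 3.4
  mean(Y) = (8 + 6 + 3 + 2 + 7) / 5 = 26/5 = 5.2
  x̄ = (3.4, 5.2),  deviation x̄ - mu_0 = (3.4, 5.2) - (6, 8) = (-2.6, -2.8).

Step 2 — sample covariance matrix, S[i,j] = (1/(n-1)) · Σ_k (x_{k,i} - mean_i) · (x_{k,j} - mean_j), divisor n-1 = 4:
  S[X,X] = ((0.6)·(0.6) + (-2.4)·(-2.4) + (1.6)·(1.6) + (1.6)·(1.6) + (-1.4)·(-1.4)) / 4 = 13.2/4 = 3.3
  S[X,Y] = ((0.6)·(2.8) + (-2.4)·(0.8) + (1.6)·(-2.2) + (1.6)·(-3.2) + (-1.4)·(1.8)) / 4 = -11.4/4 = -2.85
  S[Y,Y] = ((2.8)·(2.8) + (0.8)·(0.8) + (-2.2)·(-2.2) + (-3.2)·(-3.2) + (1.8)·(1.8)) / 4 = 26.8/4 = 6.7
  S = [[3.3, -2.85],
 [-2.85, 6.7]].

Step 3 — invert S. det(S) = 3.3·6.7 - (-2.85)² = 13.9875.
  S^{-1} = (1/det) · [[d, -b], [-b, a]] = [[0.479, 0.2038],
 [0.2038, 0.2359]].

Step 4 — quadratic form (x̄ - mu_0)^T · S^{-1} · (x̄ - mu_0):
  S^{-1} · (x̄ - mu_0) = (-1.8159, -1.1903),
  (x̄ - mu_0)^T · [...] = (-2.6)·(-1.8159) + (-2.8)·(-1.1903) = 8.0543.

Step 5 — scale by n: T² = 5 · 8.0543 = 40.2717.

T² ≈ 40.2717


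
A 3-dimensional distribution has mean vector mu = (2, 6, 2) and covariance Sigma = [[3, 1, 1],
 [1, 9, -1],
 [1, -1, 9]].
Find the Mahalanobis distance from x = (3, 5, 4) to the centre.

Step 1 — centre the observation: (x - mu) = (1, -1, 2).

Step 2 — invert Sigma (cofactor / det for 3×3, or solve directly):
  Sigma^{-1} = [[0.3636, -0.0455, -0.0455],
 [-0.0455, 0.1182, 0.0182],
 [-0.0455, 0.0182, 0.1182]].

Step 3 — form the quadratic (x - mu)^T · Sigma^{-1} · (x - mu):
  Sigma^{-1} · (x - mu) = (0.3182, -0.1273, 0.1727).
  (x - mu)^T · [Sigma^{-1} · (x - mu)] = (1)·(0.3182) + (-1)·(-0.1273) + (2)·(0.1727) = 0.7909.

Step 4 — take square root: d = √(0.7909) ≈ 0.8893.

d(x, mu) = √(0.7909) ≈ 0.8893


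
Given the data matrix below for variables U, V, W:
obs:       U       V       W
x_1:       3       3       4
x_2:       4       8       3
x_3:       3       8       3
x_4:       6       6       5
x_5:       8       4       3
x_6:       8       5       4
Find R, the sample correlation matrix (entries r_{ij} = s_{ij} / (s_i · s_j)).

Step 1 — column means:
  mean(U) = (3 + 4 + 3 + 6 + 8 + 8) / 6 = 32/6 = 5.3333
  mean(V) = (3 + 8 + 8 + 6 + 4 + 5) / 6 = 34/6 = 5.6667
  mean(W) = (4 + 3 + 3 + 5 + 3 + 4) / 6 = 22/6 = 3.6667

Step 2 — sample variances and covariances s[i,j] = (1/(n-1)) · Σ_k (x_{k,i} - mean_i) · (x_{k,j} - mean_j), with n-1 = 5:
  s[U,U] = ((-2.3333)·(-2.3333) + (-1.3333)·(-1.3333) + (-2.3333)·(-2.3333) + (0.6667)·(0.6667) + (2.6667)·(2.6667) + (2.6667)·(2.6667)) / 5 = 27.3333/5 = 5.4667
  s[U,V] = ((-2.3333)·(-2.6667) + (-1.3333)·(2.3333) + (-2.3333)·(2.3333) + (0.6667)·(0.3333) + (2.6667)·(-1.6667) + (2.6667)·(-0.6667)) / 5 = -8.3333/5 = -1.6667
  s[U,W] = ((-2.3333)·(0.3333) + (-1.3333)·(-0.6667) + (-2.3333)·(-0.6667) + (0.6667)·(1.3333) + (2.6667)·(-0.6667) + (2.6667)·(0.3333)) / 5 = 1.6667/5 = 0.3333
  s[V,V] = ((-2.6667)·(-2.6667) + (2.3333)·(2.3333) + (2.3333)·(2.3333) + (0.3333)·(0.3333) + (-1.6667)·(-1.6667) + (-0.6667)·(-0.6667)) / 5 = 21.3333/5 = 4.2667
  s[V,W] = ((-2.6667)·(0.3333) + (2.3333)·(-0.6667) + (2.3333)·(-0.6667) + (0.3333)·(1.3333) + (-1.6667)·(-0.6667) + (-0.6667)·(0.3333)) / 5 = -2.6667/5 = -0.5333
  s[W,W] = ((0.3333)·(0.3333) + (-0.6667)·(-0.6667) + (-0.6667)·(-0.6667) + (1.3333)·(1.3333) + (-0.6667)·(-0.6667) + (0.3333)·(0.3333)) / 5 = 3.3333/5 = 0.6667
  Sample standard deviations s_i = √(s[i,i]):
  s(U) = √(5.4667) = 2.3381
  s(V) = √(4.2667) = 2.0656
  s(W) = √(0.6667) = 0.8165

Step 3 — r_{ij} = s_{ij} / (s_i · s_j):
  r[U,U] = 1 (diagonal).
  r[U,V] = -1.6667 / (2.3381 · 2.0656) = -1.6667 / 4.8295 = -0.3451
  r[U,W] = 0.3333 / (2.3381 · 0.8165) = 0.3333 / 1.909 = 0.1746
  r[V,V] = 1 (diagonal).
  r[V,W] = -0.5333 / (2.0656 · 0.8165) = -0.5333 / 1.6865 = -0.3162
  r[W,W] = 1 (diagonal).

R is symmetric with unit diagonal. Assembling:

R = [[1, -0.3451, 0.1746],
 [-0.3451, 1, -0.3162],
 [0.1746, -0.3162, 1]]


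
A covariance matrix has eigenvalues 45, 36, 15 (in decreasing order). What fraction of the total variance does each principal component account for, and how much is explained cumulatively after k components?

Step 1 — total variance = trace(Sigma) = Σ λ_i = 45 + 36 + 15 = 96.

Step 2 — fraction explained by component i = λ_i / Σ λ:
  PC1: 45/96 = 0.4688
  PC2: 36/96 = 0.375
  PC3: 15/96 = 0.1562

Step 3 — cumulative fraction after k components = (λ_1 + ... + λ_k) / Σ λ:
  k = 1: 45/96 = 0.4688
  k = 2: (45 + 36)/96 = 81/96 = 0.8438
  k = 3: (45 + 36 + 15)/96 = 96/96 = 1

Summary (fraction, with percent):

explained: PC1 0.4688 (46.88%), PC2 0.375 (37.5%), PC3 0.1562 (15.62%);  cumulative: 0.4688, 0.8438, 1


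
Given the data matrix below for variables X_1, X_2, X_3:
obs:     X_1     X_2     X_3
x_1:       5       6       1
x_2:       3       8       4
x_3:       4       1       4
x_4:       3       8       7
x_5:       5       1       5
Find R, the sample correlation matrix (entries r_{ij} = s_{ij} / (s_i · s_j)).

Step 1 — column means:
  mean(X_1) = (5 + 3 + 4 + 3 + 5) / 5 = 20/5 = 4
  mean(X_2) = (6 + 8 + 1 + 8 + 1) / 5 = 24/5 = 4.8
  mean(X_3) = (1 + 4 + 4 + 7 + 5) / 5 = 21/5 = 4.2

Step 2 — sample variances and covariances s[i,j] = (1/(n-1)) · Σ_k (x_{k,i} - mean_i) · (x_{k,j} - mean_j), with n-1 = 4:
  s[X_1,X_1] = ((1)·(1) + (-1)·(-1) + (0)·(0) + (-1)·(-1) + (1)·(1)) / 4 = 4/4 = 1
  s[X_1,X_2] = ((1)·(1.2) + (-1)·(3.2) + (0)·(-3.8) + (-1)·(3.2) + (1)·(-3.8)) / 4 = -9/4 = -2.25
  s[X_1,X_3] = ((1)·(-3.2) + (-1)·(-0.2) + (0)·(-0.2) + (-1)·(2.8) + (1)·(0.8)) / 4 = -5/4 = -1.25
  s[X_2,X_2] = ((1.2)·(1.2) + (3.2)·(3.2) + (-3.8)·(-3.8) + (3.2)·(3.2) + (-3.8)·(-3.8)) / 4 = 50.8/4 = 12.7
  s[X_2,X_3] = ((1.2)·(-3.2) + (3.2)·(-0.2) + (-3.8)·(-0.2) + (3.2)·(2.8) + (-3.8)·(0.8)) / 4 = 2.2/4 = 0.55
  s[X_3,X_3] = ((-3.2)·(-3.2) + (-0.2)·(-0.2) + (-0.2)·(-0.2) + (2.8)·(2.8) + (0.8)·(0.8)) / 4 = 18.8/4 = 4.7
  Sample standard deviations s_i = √(s[i,i]):
  s(X_1) = √(1) = 1
  s(X_2) = √(12.7) = 3.5637
  s(X_3) = √(4.7) = 2.1679

Step 3 — r_{ij} = s_{ij} / (s_i · s_j):
  r[X_1,X_1] = 1 (diagonal).
  r[X_1,X_2] = -2.25 / (1 · 3.5637) = -2.25 / 3.5637 = -0.6314
  r[X_1,X_3] = -1.25 / (1 · 2.1679) = -1.25 / 2.1679 = -0.5766
  r[X_2,X_2] = 1 (diagonal).
  r[X_2,X_3] = 0.55 / (3.5637 · 2.1679) = 0.55 / 7.7259 = 0.0712
  r[X_3,X_3] = 1 (diagonal).

R is symmetric with unit diagonal. Assembling:

R = [[1, -0.6314, -0.5766],
 [-0.6314, 1, 0.0712],
 [-0.5766, 0.0712, 1]]


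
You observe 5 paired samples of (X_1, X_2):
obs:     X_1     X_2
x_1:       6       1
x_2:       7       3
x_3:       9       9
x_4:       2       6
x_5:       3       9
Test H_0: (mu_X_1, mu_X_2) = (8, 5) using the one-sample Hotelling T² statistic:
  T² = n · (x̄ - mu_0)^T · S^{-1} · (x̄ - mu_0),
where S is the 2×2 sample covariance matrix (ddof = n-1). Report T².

Step 1 — sample mean vector:
  mean(X_1) = (6 + 7 + 9 + 2 + 3) / 5 = 27/5 = 5.4
  mean(X_2) = (1 + 3 + 9 + 6 + 9) / 5 = 28/5 = 5.6
  x̄ = (5.4, 5.6),  deviation x̄ - mu_0 = (5.4, 5.6) - (8, 5) = (-2.6, 0.6).

Step 2 — sample covariance matrix, S[i,j] = (1/(n-1)) · Σ_k (x_{k,i} - mean_i) · (x_{k,j} - mean_j), divisor n-1 = 4:
  S[X_1,X_1] = ((0.6)·(0.6) + (1.6)·(1.6) + (3.6)·(3.6) + (-3.4)·(-3.4) + (-2.4)·(-2.4)) / 4 = 33.2/4 = 8.3
  S[X_1,X_2] = ((0.6)·(-4.6) + (1.6)·(-2.6) + (3.6)·(3.4) + (-3.4)·(0.4) + (-2.4)·(3.4)) / 4 = -4.2/4 = -1.05
  S[X_2,X_2] = ((-4.6)·(-4.6) + (-2.6)·(-2.6) + (3.4)·(3.4) + (0.4)·(0.4) + (3.4)·(3.4)) / 4 = 51.2/4 = 12.8
  S = [[8.3, -1.05],
 [-1.05, 12.8]].

Step 3 — invert S. det(S) = 8.3·12.8 - (-1.05)² = 105.1375.
  S^{-1} = (1/det) · [[d, -b], [-b, a]] = [[0.1217, 0.01],
 [0.01, 0.0789]].

Step 4 — quadratic form (x̄ - mu_0)^T · S^{-1} · (x̄ - mu_0):
  S^{-1} · (x̄ - mu_0) = (-0.3105, 0.0214),
  (x̄ - mu_0)^T · [...] = (-2.6)·(-0.3105) + (0.6)·(0.0214) = 0.8203.

Step 5 — scale by n: T² = 5 · 0.8203 = 4.1013.

T² ≈ 4.1013
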